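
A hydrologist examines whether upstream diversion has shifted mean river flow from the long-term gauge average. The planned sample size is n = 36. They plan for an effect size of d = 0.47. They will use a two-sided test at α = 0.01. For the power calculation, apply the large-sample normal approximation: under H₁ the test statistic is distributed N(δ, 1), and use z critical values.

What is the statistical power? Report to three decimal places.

Power ≈ 0.596

Noncentrality parameter: δ = d·√n = 0.47 × √36 = 2.8200
Two-sided α = 0.01 → critical value z_{0.005} = 2.576.
Power = Φ(δ − 2.576) + Φ(−δ − 2.576) = Φ(0.244) + Φ(-5.396) = 0.5965 + 0.0000 = 0.5965.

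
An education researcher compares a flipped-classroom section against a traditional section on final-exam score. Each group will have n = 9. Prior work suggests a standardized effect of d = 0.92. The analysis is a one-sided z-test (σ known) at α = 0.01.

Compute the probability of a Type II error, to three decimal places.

β ≈ 0.646

Noncentrality parameter: δ = d·√(n/2) = 0.92 × √(9/2) = 1.9516
Critical value for a one-sided test at α = 0.01: z_α = 2.326.
Power = P(Z > 2.326 − δ) = Φ(-0.375) = 0.3539.
Type II error: β = 1 − power = 1 − 0.3539 = 0.6461.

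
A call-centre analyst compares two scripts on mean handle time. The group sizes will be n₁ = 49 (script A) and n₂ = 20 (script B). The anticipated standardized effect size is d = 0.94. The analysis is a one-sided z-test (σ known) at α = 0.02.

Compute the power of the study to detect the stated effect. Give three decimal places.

Noncentrality parameter: δ = d / √(1/n₁ + 1/n₂) = 0.94 / √(1/49 + 1/20) = 3.5426
One-sided α = 0.02 → critical value z_{0.02} = 2.054.
Power = P(Z > 2.054 − δ) = Φ(1.489) = 0.9317.

Power ≈ 0.932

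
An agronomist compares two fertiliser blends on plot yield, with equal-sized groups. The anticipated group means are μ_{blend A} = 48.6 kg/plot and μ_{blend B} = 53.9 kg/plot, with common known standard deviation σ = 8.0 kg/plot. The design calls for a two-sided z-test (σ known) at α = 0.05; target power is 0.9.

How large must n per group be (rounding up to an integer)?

n = 48 per group

Standardized effect: d = |μ_{blend A} − μ_{blend B}| / σ = |48.6 − 53.9| / 8.0 = 0.6625
For power 0.9 need Φ(δ − z_{0.025}) = 0.9, so δ = z_{0.025} + z_{0.10} = 1.960 + 1.282 = 3.242.
(For δ > 0 the lower-tail rejection region contributes negligibly to power, so the one-term inversion is standard.)
δ = d·√(n/2) ⇒ n = 2(δ/d)² = 2 × (3.242 / 0.6625)² = 47.88.
Round up to the next whole unit.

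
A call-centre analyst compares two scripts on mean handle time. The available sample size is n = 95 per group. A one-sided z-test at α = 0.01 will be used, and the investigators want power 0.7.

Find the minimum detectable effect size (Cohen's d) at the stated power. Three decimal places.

d ≈ 0.414

Need Φ(δ − 2.326) = 0.7, so δ = 2.326 + 0.524 = 2.851.
δ = d·√(n/2) ⇒ d = δ/√(n/2) = 2.851/√(95/2) = 0.4136.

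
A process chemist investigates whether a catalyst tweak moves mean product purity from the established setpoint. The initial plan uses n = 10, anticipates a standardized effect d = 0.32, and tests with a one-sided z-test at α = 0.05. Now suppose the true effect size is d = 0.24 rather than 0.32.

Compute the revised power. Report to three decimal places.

Power ≈ 0.188

With d = 0.24: δ = d·√n = 0.24 × √10 = 0.7589. Critical value z_{0.05} = 1.645.
Revised power = Φ(δ − 1.645) = Φ(-0.886) = 0.1878.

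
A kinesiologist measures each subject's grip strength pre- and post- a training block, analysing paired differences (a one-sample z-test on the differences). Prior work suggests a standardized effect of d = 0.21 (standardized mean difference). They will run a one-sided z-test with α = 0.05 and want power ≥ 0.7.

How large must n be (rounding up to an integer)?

For power 0.7 need Φ(δ − z_{0.05}) = 0.7, so δ = z_{0.05} + z_{0.30} = 1.645 + 0.524 = 2.169.
δ = d·√n ⇒ n = (δ/d)² = (2.169 / 0.21)² = 106.70.
Rounding up, n = 107.

n = 107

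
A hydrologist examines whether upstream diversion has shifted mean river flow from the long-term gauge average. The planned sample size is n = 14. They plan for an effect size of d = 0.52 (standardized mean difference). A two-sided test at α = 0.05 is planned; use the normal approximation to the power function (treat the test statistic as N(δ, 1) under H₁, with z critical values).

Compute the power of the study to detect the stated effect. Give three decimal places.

Power ≈ 0.494

Noncentrality parameter: δ = d·√n = 0.52 × √14 = 1.9457
Critical value for a two-sided test at α = 0.05: z_{α/2} = 1.960.
Power = Φ(δ − 1.960) + Φ(−δ − 1.960) = Φ(-0.014) + Φ(-3.906) = 0.4943 + 0.0000 = 0.4943.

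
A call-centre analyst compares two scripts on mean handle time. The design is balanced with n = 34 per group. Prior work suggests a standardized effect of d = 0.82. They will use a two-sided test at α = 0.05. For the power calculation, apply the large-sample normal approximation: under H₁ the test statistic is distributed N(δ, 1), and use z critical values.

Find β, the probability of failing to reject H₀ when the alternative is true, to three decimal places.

Noncentrality parameter: δ = d·√(n/2) = 0.82 × √(34/2) = 3.3809
Critical value for a two-sided test at α = 0.05: z_{α/2} = 1.960.
Power = Φ(δ − 1.960) + Φ(−δ − 1.960) = Φ(1.421) + Φ(-5.341) = 0.9223 + 0.0000 = 0.9223.
Type II error: β = 1 − power = 1 − 0.9223 = 0.0777.

β ≈ 0.078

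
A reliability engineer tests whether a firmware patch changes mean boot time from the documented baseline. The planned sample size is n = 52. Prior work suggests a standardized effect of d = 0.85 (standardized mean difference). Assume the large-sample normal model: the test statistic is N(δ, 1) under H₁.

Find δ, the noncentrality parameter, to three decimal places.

The noncentrality parameter scales effect size by the design's sample-size factor: δ = d·√n = 0.85 × √52 = 6.1294

δ ≈ 6.129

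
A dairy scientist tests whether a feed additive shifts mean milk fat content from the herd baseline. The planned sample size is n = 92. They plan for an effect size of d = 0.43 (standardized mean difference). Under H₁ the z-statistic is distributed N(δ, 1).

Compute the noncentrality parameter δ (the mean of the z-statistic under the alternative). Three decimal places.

The noncentrality parameter scales effect size by the design's sample-size factor: δ = d·√n = 0.43 × √92 = 4.1244

δ ≈ 4.124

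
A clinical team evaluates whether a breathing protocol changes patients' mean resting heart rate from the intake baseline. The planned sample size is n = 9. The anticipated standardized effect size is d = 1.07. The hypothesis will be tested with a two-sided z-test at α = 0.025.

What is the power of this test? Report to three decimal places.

Noncentrality parameter: δ = d·√n = 1.07 × √9 = 3.2100
Critical value for a two-sided test at α = 0.025: z_{α/2} = 2.241.
Power = Φ(δ − 2.241) + Φ(−δ − 2.241) = Φ(0.969) + Φ(-5.451) = 0.8336 + 0.0000 = 0.8336.

Power ≈ 0.834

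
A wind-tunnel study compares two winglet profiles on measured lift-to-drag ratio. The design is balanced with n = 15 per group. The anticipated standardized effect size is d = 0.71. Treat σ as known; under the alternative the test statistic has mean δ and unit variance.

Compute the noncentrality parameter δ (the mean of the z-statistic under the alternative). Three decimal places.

δ = d·√(n/2) = 0.71 × √(15/2) = 1.9444

δ ≈ 1.944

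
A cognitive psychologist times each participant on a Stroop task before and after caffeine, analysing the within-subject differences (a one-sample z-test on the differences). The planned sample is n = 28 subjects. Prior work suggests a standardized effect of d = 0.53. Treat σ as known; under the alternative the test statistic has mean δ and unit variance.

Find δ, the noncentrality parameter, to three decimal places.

The noncentrality parameter scales effect size by the design's sample-size factor: δ = d·√n = 0.53 × √28 = 2.8045

δ ≈ 2.804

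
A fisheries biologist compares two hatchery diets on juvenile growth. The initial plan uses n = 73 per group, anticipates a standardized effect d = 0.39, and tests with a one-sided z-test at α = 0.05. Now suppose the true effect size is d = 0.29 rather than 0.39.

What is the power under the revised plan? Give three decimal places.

With d = 0.29: δ = d·√(n/2) = 0.29 × √(73/2) = 1.7520. Critical value z_{0.05} = 1.645.
Revised power = Φ(δ − 1.645) = Φ(0.107) = 0.5427.

Power ≈ 0.543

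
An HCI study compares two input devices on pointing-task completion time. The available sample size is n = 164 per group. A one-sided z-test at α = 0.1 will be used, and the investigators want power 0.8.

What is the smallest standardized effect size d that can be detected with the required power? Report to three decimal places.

d ≈ 0.234

Need Φ(δ − 1.282) = 0.8, so δ = 1.282 + 0.842 = 2.123.
δ = d·√(n/2) ⇒ d = δ/√(n/2) = 2.123/√(164/2) = 0.2345.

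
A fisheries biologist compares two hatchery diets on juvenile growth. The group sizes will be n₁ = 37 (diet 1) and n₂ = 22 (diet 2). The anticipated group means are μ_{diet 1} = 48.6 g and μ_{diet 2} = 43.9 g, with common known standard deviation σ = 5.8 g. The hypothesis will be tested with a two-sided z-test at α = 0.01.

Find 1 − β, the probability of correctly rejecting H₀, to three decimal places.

Power ≈ 0.668

Standardized effect: d = |μ_{diet 1} − μ_{diet 2}| / σ = |48.6 − 43.9| / 5.8 = 0.8103
Noncentrality parameter: δ = d / √(1/n₁ + 1/n₂) = 0.8103 / √(1/37 + 1/22) = 3.0099
Two-sided α = 0.01 → critical value z_{0.005} = 2.576.
Power = Φ(δ − 2.576) + Φ(−δ − 2.576) = Φ(0.434) + Φ(-5.586) = 0.6679 + 0.0000 = 0.6679.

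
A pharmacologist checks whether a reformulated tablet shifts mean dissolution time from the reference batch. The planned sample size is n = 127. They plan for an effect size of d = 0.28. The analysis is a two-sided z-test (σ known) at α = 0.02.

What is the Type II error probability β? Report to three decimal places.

β ≈ 0.204

Noncentrality parameter: δ = d·√n = 0.28 × √127 = 3.1554
Critical value for a two-sided test at α = 0.02: z_{α/2} = 2.326.
Power = Φ(δ − 2.326) + Φ(−δ − 2.326) = Φ(0.829) + Φ(-5.482) = 0.7965 + 0.0000 = 0.7965.
Type II error: β = 1 − power = 1 − 0.7965 = 0.2035.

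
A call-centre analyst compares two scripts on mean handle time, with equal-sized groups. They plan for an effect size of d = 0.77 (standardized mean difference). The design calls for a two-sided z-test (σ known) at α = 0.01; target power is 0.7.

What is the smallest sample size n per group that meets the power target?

n = 33 per group

Set Φ(δ − 2.576) = 0.7; then δ − 2.576 = Φ⁻¹(0.7) = 0.524, giving δ = 3.100.
(For δ > 0 the lower-tail rejection region contributes negligibly to power, so the one-term inversion is standard.)
δ = d·√(n/2) ⇒ n = 2(δ/d)² = 2 × (3.100 / 0.77)² = 32.42.
Round up to the next whole unit.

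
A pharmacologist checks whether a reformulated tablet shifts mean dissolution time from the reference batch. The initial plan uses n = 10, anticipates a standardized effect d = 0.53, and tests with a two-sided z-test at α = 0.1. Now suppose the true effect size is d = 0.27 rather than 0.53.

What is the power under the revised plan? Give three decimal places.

Power ≈ 0.221

With d = 0.27: δ = d·√n = 0.27 × √10 = 0.8538. Critical value z_{0.05} = 1.645.
Revised power = Φ(δ − 1.645) + Φ(−δ − 1.645) = Φ(-0.791) + Φ(-2.499) = 0.2145 + 0.0062 = 0.2207.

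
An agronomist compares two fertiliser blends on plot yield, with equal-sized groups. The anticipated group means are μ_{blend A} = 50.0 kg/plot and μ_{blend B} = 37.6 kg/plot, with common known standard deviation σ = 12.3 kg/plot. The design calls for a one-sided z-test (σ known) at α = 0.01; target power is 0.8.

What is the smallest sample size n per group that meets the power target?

Standardized effect: d = |μ_{blend A} − μ_{blend B}| / σ = |50.0 − 37.6| / 12.3 = 1.0081
For power 0.8 need Φ(δ − z_{0.01}) = 0.8, so δ = z_{0.01} + z_{0.20} = 2.326 + 0.842 = 3.168.
δ = d·√(n/2) ⇒ n = 2(δ/d)² = 2 × (3.168 / 1.0081)² = 19.75.
Round up to the next whole unit.

n = 20 per group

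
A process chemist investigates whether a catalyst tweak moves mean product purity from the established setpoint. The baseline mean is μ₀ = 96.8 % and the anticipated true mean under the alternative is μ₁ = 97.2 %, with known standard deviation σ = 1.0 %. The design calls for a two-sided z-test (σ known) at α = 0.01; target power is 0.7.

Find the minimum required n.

Standardized effect: d = |μ₁ − μ₀| / σ = |97.2 − 96.8| / 1.0 = 0.4000
Set Φ(δ − 2.576) = 0.7; then δ − 2.576 = Φ⁻¹(0.7) = 0.524, giving δ = 3.100.
(The Φ(−δ − z_{α/2}) term is vanishingly small for δ > 0 and is dropped in the standard sample-size formula.)
δ = d·√n ⇒ n = (δ/d)² = (3.100 / 0.4000)² = 60.07.
Round up to the next whole unit.

n = 61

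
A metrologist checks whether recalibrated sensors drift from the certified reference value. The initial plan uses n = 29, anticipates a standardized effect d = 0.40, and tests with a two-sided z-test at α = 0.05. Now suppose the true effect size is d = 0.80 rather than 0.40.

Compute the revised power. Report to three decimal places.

Power ≈ 0.991

With d = 0.80: δ = d·√n = 0.80 × √29 = 4.3081. Critical value z_{0.025} = 1.960.
Revised power = Φ(δ − 1.960) + Φ(−δ − 1.960) = Φ(2.348) + Φ(-6.268) = 0.9906 + 0.0000 = 0.9906.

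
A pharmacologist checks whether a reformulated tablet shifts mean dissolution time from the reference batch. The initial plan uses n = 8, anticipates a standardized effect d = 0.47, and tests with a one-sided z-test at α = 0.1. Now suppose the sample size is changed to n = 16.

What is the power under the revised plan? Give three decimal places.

With n = 16: δ = d·√n = 0.47 × √16 = 1.8800. Critical value z_{0.1} = 1.282.
Revised power = Φ(δ − 1.282) = Φ(0.598) = 0.7252.

Power ≈ 0.725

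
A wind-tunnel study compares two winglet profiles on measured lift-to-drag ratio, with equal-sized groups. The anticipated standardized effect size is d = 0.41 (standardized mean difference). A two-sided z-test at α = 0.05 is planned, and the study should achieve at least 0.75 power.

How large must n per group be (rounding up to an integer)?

For power 0.75 need Φ(δ − z_{0.025}) = 0.75, so δ = z_{0.025} + z_{0.25} = 1.960 + 0.674 = 2.634.
(For δ > 0 the lower-tail rejection region contributes negligibly to power, so the one-term inversion is standard.)
δ = d·√(n/2) ⇒ n = 2(δ/d)² = 2 × (2.634 / 0.41)² = 82.57.
Round up to the next whole unit.

n = 83 per group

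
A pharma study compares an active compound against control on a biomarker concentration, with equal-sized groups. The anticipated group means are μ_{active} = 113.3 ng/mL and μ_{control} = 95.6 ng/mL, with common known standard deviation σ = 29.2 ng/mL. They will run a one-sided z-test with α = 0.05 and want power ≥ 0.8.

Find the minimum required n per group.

Standardized effect: d = |μ_{active} − μ_{control}| / σ = |113.3 − 95.6| / 29.2 = 0.6062
For power 0.8 need Φ(δ − z_{0.05}) = 0.8, so δ = z_{0.05} + z_{0.20} = 1.645 + 0.842 = 2.486.
δ = d·√(n/2) ⇒ n = 2(δ/d)² = 2 × (2.486 / 0.6062)² = 33.65.
Round up to the next whole unit.

n = 34 per group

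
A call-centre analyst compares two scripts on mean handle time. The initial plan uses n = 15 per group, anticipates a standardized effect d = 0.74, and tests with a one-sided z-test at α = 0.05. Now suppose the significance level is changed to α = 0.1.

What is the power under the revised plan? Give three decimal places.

Power ≈ 0.772

δ = d·√(n/2) = 0.74 × √(15/2) = 2.0266 (unchanged). New critical value: z_{0.1} = 1.282.
Revised power = P(Z > 1.282 − δ) = Φ(0.745) = 0.7719.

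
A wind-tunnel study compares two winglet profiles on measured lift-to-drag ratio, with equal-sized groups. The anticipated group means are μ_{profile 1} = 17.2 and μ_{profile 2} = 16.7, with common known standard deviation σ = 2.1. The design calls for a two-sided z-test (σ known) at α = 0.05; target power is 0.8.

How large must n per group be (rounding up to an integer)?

Standardized effect: d = |μ_{profile 1} − μ_{profile 2}| / σ = |17.2 − 16.7| / 2.1 = 0.2381
Set Φ(δ − 1.960) = 0.8; then δ − 1.960 = Φ⁻¹(0.8) = 0.842, giving δ = 2.802.
(For δ > 0 the lower-tail rejection region contributes negligibly to power, so the one-term inversion is standard.)
δ = d·√(n/2) ⇒ n = 2(δ/d)² = 2 × (2.802 / 0.2381)² = 276.91.
Rounding up, n = 277 per group.

n = 277 per group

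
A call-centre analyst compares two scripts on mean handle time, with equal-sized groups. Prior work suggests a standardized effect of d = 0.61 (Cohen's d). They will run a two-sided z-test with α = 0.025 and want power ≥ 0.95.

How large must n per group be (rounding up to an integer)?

n = 82 per group

Set Φ(δ − 2.241) = 0.95; then δ − 2.241 = Φ⁻¹(0.95) = 1.645, giving δ = 3.886.
(Ignoring the negligible lower-tail rejection probability gives the usual closed-form inversion.)
δ = d·√(n/2) ⇒ n = 2(δ/d)² = 2 × (3.886 / 0.61)² = 81.18.
Round up to the next whole unit.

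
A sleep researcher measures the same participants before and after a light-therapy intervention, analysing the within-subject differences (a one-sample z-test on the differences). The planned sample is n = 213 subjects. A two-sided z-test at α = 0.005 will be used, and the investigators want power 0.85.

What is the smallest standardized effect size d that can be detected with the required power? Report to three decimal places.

d ≈ 0.263

Need Φ(δ − 2.807) = 0.85, so δ = 2.807 + 1.036 = 3.843.
(The second rejection-region term Φ(−δ − z_{α/2}) is negligible and dropped.)
δ = d·√n ⇒ d = δ/√n = 3.843/√213 = 0.2634.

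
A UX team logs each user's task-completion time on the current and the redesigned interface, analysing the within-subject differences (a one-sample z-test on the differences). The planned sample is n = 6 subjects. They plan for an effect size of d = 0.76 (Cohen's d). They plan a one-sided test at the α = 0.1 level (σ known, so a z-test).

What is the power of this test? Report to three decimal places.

Noncentrality parameter: δ = d·√n = 0.76 × √6 = 1.8616
Critical value for a one-sided test at α = 0.1: z_α = 1.282.
Power = P(Z > 1.282 − δ) = Φ(0.580) = 0.7191.

Power ≈ 0.719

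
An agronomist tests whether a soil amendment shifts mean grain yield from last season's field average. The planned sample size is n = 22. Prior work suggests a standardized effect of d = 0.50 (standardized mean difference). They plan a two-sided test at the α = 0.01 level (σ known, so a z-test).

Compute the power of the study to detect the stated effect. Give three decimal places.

Noncentrality parameter: δ = d·√n = 0.50 × √22 = 2.3452
Two-sided α = 0.01 → critical value z_{0.005} = 2.576.
Power = Φ(δ − 2.576) + Φ(−δ − 2.576) = Φ(-0.231) + Φ(-4.921) = 0.4088 + 0.0000 = 0.4088.

Power ≈ 0.409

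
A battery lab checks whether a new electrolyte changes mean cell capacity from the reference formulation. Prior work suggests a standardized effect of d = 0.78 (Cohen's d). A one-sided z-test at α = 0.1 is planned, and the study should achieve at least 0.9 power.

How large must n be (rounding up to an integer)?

Set Φ(δ − 1.282) = 0.9; then δ − 1.282 = Φ⁻¹(0.9) = 1.282, giving δ = 2.563.
δ = d·√n ⇒ n = (δ/d)² = (2.563 / 0.78)² = 10.80.
Rounding up, n = 11.

n = 11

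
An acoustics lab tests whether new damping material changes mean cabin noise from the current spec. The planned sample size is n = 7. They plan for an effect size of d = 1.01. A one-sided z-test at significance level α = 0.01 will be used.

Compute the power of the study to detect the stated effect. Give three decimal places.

Noncentrality parameter: δ = d·√n = 1.01 × √7 = 2.6722
One-sided α = 0.01 → critical value z_{0.01} = 2.326.
Power = Φ(δ − 2.326) = Φ(0.346) = 0.6353.

Power ≈ 0.635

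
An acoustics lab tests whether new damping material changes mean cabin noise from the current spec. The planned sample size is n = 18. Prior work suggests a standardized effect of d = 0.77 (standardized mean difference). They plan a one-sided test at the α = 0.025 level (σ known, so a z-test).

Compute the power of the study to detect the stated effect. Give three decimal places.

Noncentrality parameter: δ = d·√n = 0.77 × √18 = 3.2668
Critical value for a one-sided test at α = 0.025: z_α = 1.960.
Power = Φ(δ − 1.960) = Φ(1.307) = 0.9044.

Power ≈ 0.904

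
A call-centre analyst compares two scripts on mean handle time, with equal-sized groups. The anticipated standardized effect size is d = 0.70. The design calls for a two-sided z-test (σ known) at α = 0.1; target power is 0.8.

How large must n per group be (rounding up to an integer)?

For power 0.8 need Φ(δ − z_{0.05}) = 0.8, so δ = z_{0.05} + z_{0.20} = 1.645 + 0.842 = 2.486.
(For δ > 0 the lower-tail rejection region contributes negligibly to power, so the one-term inversion is standard.)
δ = d·√(n/2) ⇒ n = 2(δ/d)² = 2 × (2.486 / 0.70)² = 25.23.
Round up to the next whole unit.

n = 26 per group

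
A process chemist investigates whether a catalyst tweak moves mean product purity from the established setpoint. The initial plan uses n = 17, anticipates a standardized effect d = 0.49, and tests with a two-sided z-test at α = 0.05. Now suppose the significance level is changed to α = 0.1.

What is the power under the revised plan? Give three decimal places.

δ = d·√n = 0.49 × √17 = 2.0203 (unchanged). New critical value: z_{0.05} = 1.645.
Revised power = Φ(δ − 1.645) + Φ(−δ − 1.645) = Φ(0.375) + Φ(-3.665) = 0.6463 + 0.0001 = 0.6465.

Power ≈ 0.646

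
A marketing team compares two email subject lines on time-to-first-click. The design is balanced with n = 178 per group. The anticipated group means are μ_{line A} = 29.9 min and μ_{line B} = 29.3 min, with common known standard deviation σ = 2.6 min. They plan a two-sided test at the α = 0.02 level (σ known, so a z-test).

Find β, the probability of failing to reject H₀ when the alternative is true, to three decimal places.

Standardized effect: d = |μ_{line A} − μ_{line B}| / σ = |29.9 − 29.3| / 2.6 = 0.2308
Noncentrality parameter: δ = d·√(n/2) = 0.2308 × √(178/2) = 2.1771
Two-sided α = 0.02 → critical value z_{0.01} = 2.326.
Power = Φ(δ − 2.326) + Φ(−δ − 2.326) = Φ(-0.149) + Φ(-4.503) = 0.4407 + 0.0000 = 0.4407.
Type II error: β = 1 − power = 1 − 0.4407 = 0.5593.

β ≈ 0.559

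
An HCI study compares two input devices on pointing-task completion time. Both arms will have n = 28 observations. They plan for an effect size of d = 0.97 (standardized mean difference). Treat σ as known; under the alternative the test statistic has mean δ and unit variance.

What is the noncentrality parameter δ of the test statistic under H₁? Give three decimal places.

δ ≈ 3.629

δ = d·√(n/2) = 0.97 × √(28/2) = 3.6294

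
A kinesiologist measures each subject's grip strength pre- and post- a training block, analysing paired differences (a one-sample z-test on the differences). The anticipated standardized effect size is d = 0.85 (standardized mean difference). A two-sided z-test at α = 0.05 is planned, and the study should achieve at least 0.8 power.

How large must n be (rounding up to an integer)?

n = 11

For power 0.8 need Φ(δ − z_{0.025}) = 0.8, so δ = z_{0.025} + z_{0.20} = 1.960 + 0.842 = 2.802.
(Ignoring the negligible lower-tail rejection probability gives the usual closed-form inversion.)
δ = d·√n ⇒ n = (δ/d)² = (2.802 / 0.85)² = 10.86.
Rounding up, n = 11.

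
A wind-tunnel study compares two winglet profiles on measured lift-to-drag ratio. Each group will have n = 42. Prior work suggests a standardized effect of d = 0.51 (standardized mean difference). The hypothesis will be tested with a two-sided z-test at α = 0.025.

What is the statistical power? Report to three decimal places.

Noncentrality parameter: δ = d·√(n/2) = 0.51 × √(42/2) = 2.3371
Critical value for a two-sided test at α = 0.025: z_{α/2} = 2.241.
Power = Φ(δ − 2.241) + Φ(−δ − 2.241) = Φ(0.096) + Φ(-4.579) = 0.5381 + 0.0000 = 0.5381.

Power ≈ 0.538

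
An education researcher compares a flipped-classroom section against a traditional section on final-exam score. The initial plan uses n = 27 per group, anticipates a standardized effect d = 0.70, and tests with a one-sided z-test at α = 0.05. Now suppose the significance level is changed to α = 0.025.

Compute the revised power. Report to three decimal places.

Power ≈ 0.730

δ = d·√(n/2) = 0.70 × √(27/2) = 2.5720 (unchanged). New critical value: z_{0.025} = 1.960.
Revised power = Φ(δ − 1.960) = Φ(0.612) = 0.7297.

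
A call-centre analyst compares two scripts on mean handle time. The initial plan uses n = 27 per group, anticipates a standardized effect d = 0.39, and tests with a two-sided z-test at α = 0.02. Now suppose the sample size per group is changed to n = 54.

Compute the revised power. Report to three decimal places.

Power ≈ 0.382

With n = 54 per group: δ = d·√(n/2) = 0.39 × √(54/2) = 2.0265. Critical value z_{0.01} = 2.326.
Revised power = Φ(δ − 2.326) + Φ(−δ − 2.326) = Φ(-0.300) + Φ(-4.353) = 0.3821 + 0.0000 = 0.3822.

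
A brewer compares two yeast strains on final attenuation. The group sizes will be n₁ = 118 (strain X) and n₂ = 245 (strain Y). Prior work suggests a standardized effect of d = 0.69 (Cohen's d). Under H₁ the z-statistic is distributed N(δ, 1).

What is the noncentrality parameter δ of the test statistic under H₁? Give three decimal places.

δ ≈ 6.158

δ = d / √(1/n₁ + 1/n₂) = 0.69 / √(1/118 + 1/245) = 6.1577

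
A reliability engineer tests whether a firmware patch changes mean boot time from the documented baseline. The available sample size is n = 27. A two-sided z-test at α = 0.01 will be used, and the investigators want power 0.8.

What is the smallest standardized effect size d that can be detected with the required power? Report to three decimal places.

Required noncentrality: δ = z_{0.005} + z_{0.20} = 2.576 + 0.842 = 3.417.
(The second rejection-region term Φ(−δ − z_{α/2}) is negligible and dropped.)
δ = d·√n ⇒ d = δ/√n = 3.417/√27 = 0.6577.

d ≈ 0.658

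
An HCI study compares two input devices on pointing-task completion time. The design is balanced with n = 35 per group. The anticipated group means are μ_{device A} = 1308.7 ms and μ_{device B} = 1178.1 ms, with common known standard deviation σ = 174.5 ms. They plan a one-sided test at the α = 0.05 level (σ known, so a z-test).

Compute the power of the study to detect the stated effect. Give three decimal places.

Standardized effect: d = |μ_{device A} − μ_{device B}| / σ = |1308.7 − 1178.1| / 174.5 = 0.7484
Noncentrality parameter: δ = d·√(n/2) = 0.7484 × √(35/2) = 3.1309
Critical value for a one-sided test at α = 0.05: z_α = 1.645.
Power = P(Z > 1.645 − δ) = Φ(1.486) = 0.9314.

Power ≈ 0.931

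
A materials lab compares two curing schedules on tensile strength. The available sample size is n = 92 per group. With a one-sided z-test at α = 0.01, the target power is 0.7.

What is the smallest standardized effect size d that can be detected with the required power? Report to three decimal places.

d ≈ 0.420

Required noncentrality: δ = z_{0.01} + z_{0.30} = 2.326 + 0.524 = 2.851.
δ = d·√(n/2) ⇒ d = δ/√(n/2) = 2.851/√(92/2) = 0.4203.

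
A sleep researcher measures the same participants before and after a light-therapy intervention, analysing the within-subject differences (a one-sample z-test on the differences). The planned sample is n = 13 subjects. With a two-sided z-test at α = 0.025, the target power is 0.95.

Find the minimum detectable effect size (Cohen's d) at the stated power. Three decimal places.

d ≈ 1.078

Need Φ(δ − 2.241) = 0.95, so δ = 2.241 + 1.645 = 3.886.
(The second rejection-region term Φ(−δ − z_{α/2}) is negligible and dropped.)
δ = d·√n ⇒ d = δ/√n = 3.886/√13 = 1.0779.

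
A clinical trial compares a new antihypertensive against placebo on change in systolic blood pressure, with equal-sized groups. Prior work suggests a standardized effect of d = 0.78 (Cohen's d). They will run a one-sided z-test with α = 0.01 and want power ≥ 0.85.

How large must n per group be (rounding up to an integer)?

For power 0.85 need Φ(δ − z_{0.01}) = 0.85, so δ = z_{0.01} + z_{0.15} = 2.326 + 1.036 = 3.363.
δ = d·√(n/2) ⇒ n = 2(δ/d)² = 2 × (3.363 / 0.78)² = 37.17.
Round up to the next whole unit.

n = 38 per group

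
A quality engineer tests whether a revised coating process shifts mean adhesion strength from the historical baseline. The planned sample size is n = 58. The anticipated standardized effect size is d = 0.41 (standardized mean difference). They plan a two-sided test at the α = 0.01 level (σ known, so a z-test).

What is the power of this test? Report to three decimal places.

Noncentrality parameter: δ = d·√n = 0.41 × √58 = 3.1225
Critical value for a two-sided test at α = 0.01: z_{α/2} = 2.576.
Power = Φ(δ − 2.576) + Φ(−δ − 2.576) = Φ(0.547) + Φ(-5.698) = 0.7077 + 0.0000 = 0.7077.

Power ≈ 0.708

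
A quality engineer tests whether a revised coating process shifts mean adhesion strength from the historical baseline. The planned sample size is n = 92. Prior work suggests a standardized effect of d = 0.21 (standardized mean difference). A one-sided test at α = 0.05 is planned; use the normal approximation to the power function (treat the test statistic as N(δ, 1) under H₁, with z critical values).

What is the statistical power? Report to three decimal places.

Noncentrality parameter: δ = d·√n = 0.21 × √92 = 2.0142
One-sided α = 0.05 → critical value z_{0.05} = 1.645.
Power = Φ(δ − 1.645) = Φ(0.369) = 0.6441.

Power ≈ 0.644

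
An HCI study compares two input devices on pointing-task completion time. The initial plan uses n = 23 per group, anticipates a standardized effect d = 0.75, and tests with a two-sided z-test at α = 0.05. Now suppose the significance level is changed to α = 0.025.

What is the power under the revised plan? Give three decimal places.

Power ≈ 0.619

δ = d·√(n/2) = 0.75 × √(23/2) = 2.5434 (unchanged). New critical value: z_{0.0125} = 2.241.
Revised power = Φ(δ − 2.241) + Φ(−δ − 2.241) = Φ(0.302) + Φ(-4.785) = 0.6187 + 0.0000 = 0.6187.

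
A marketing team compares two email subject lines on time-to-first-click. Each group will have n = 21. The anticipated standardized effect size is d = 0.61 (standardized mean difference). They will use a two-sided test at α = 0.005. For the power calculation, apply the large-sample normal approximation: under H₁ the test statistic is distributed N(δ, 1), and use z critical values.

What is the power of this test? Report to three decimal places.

Noncentrality parameter: δ = d·√(n/2) = 0.61 × √(21/2) = 1.9766
Two-sided α = 0.005 → critical value z_{0.0025} = 2.807.
Power = Φ(δ − 2.807) + Φ(−δ − 2.807) = Φ(-0.830) + Φ(-4.784) = 0.2032 + 0.0000 = 0.2032.

Power ≈ 0.203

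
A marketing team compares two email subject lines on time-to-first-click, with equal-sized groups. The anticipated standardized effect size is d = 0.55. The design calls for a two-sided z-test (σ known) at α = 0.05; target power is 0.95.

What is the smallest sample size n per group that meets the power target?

For power 0.95 need Φ(δ − z_{0.025}) = 0.95, so δ = z_{0.025} + z_{0.05} = 1.960 + 1.645 = 3.605.
(Ignoring the negligible lower-tail rejection probability gives the usual closed-form inversion.)
δ = d·√(n/2) ⇒ n = 2(δ/d)² = 2 × (3.605 / 0.55)² = 85.92.
Round up to the next whole unit.

n = 86 per group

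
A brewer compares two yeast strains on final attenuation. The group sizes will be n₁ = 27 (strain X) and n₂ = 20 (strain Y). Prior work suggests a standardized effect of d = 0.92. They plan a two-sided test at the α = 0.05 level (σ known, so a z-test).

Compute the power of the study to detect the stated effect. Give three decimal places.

Noncentrality parameter: δ = d / √(1/n₁ + 1/n₂) = 0.92 / √(1/27 + 1/20) = 3.1184
Critical value for a two-sided test at α = 0.05: z_{α/2} = 1.960.
Power = Φ(δ − 1.960) + Φ(−δ − 1.960) = Φ(1.158) + Φ(-5.078) = 0.8767 + 0.0000 = 0.8767.

Power ≈ 0.877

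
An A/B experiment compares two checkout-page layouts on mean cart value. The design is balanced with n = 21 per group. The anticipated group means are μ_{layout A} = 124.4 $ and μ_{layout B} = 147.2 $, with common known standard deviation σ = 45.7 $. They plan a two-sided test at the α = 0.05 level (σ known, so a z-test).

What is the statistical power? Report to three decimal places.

Power ≈ 0.366

Standardized effect: d = |μ_{layout A} − μ_{layout B}| / σ = |124.4 − 147.2| / 45.7 = 0.4989
Noncentrality parameter: δ = d·√(n/2) = 0.4989 × √(21/2) = 1.6166
Two-sided α = 0.05 → critical value z_{0.025} = 1.960.
Power = Φ(δ − 1.960) + Φ(−δ − 1.960) = Φ(-0.343) + Φ(-3.577) = 0.3657 + 0.0002 = 0.3659.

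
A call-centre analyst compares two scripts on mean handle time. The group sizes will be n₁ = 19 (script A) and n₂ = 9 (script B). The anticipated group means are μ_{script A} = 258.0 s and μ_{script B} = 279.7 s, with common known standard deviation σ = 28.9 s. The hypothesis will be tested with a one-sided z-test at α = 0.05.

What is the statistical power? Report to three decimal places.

Power ≈ 0.583

Standardized effect: d = |μ_{script A} − μ_{script B}| / σ = |258.0 − 279.7| / 28.9 = 0.7509
Noncentrality parameter: δ = d / √(1/n₁ + 1/n₂) = 0.7509 / √(1/19 + 1/9) = 1.8556
One-sided α = 0.05 → critical value z_{0.05} = 1.645.
Power = Φ(δ − 1.645) = Φ(0.211) = 0.5835.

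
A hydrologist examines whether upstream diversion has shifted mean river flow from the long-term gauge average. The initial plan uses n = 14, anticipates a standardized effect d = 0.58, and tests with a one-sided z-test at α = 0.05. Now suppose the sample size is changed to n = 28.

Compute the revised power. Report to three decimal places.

With n = 28: δ = d·√n = 0.58 × √28 = 3.0691. Critical value z_{0.05} = 1.645.
Revised power = P(Z > 1.645 − δ) = Φ(1.424) = 0.9228.

Power ≈ 0.923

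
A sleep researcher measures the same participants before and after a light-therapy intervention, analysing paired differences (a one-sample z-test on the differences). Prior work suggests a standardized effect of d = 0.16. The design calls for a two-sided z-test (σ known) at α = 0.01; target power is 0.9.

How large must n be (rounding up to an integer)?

n = 582

For power 0.9 need Φ(δ − z_{0.005}) = 0.9, so δ = z_{0.005} + z_{0.10} = 2.576 + 1.282 = 3.857.
(Ignoring the negligible lower-tail rejection probability gives the usual closed-form inversion.)
δ = d·√n ⇒ n = (δ/d)² = (3.857 / 0.16)² = 581.23.
Round up to the next whole unit.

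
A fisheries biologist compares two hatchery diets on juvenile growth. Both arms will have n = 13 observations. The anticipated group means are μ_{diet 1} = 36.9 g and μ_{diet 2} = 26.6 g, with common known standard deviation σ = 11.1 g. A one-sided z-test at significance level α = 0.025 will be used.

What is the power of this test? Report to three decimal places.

Power ≈ 0.658

Standardized effect: d = |μ_{diet 1} − μ_{diet 2}| / σ = |36.9 − 26.6| / 11.1 = 0.9279
Noncentrality parameter: δ = d·√(n/2) = 0.9279 × √(13/2) = 2.3658
Critical value for a one-sided test at α = 0.025: z_α = 1.960.
Power = Φ(δ − 1.960) = Φ(0.406) = 0.6576.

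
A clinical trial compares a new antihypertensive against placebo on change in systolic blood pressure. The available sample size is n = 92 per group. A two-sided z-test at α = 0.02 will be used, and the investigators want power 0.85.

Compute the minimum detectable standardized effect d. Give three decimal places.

d ≈ 0.496

Required noncentrality: δ = z_{0.01} + z_{0.15} = 2.326 + 1.036 = 3.363.
(Lower-tail contribution to power is negligible for δ > 0.)
δ = d·√(n/2) ⇒ d = δ/√(n/2) = 3.363/√(92/2) = 0.4958.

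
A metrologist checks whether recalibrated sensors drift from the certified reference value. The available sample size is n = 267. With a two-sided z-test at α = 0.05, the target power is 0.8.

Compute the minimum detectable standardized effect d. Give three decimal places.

d ≈ 0.171

Need Φ(δ − 1.960) = 0.8, so δ = 1.960 + 0.842 = 2.802.
(Lower-tail contribution to power is negligible for δ > 0.)
δ = d·√n ⇒ d = δ/√n = 2.802/√267 = 0.1715.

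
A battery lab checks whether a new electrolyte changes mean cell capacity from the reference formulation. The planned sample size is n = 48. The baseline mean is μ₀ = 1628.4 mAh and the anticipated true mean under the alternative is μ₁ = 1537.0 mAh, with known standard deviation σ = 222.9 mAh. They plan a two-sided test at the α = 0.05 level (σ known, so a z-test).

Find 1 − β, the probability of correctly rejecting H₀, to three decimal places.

Standardized effect: d = |μ₁ − μ₀| / σ = |1537.0 − 1628.4| / 222.9 = 0.4100
Noncentrality parameter: δ = d·√n = 0.4100 × √48 = 2.8409
Critical value for a two-sided test at α = 0.05: z_{α/2} = 1.960.
Power = Φ(δ − 1.960) + Φ(−δ − 1.960) = Φ(0.881) + Φ(-4.801) = 0.8108 + 0.0000 = 0.8108.

Power ≈ 0.811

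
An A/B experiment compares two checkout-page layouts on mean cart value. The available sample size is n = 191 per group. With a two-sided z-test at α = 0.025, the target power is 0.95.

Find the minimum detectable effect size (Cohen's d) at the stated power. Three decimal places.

Need Φ(δ − 2.241) = 0.95, so δ = 2.241 + 1.645 = 3.886.
(The second rejection-region term Φ(−δ − z_{α/2}) is negligible and dropped.)
δ = d·√(n/2) ⇒ d = δ/√(n/2) = 3.886/√(191/2) = 0.3977.

d ≈ 0.398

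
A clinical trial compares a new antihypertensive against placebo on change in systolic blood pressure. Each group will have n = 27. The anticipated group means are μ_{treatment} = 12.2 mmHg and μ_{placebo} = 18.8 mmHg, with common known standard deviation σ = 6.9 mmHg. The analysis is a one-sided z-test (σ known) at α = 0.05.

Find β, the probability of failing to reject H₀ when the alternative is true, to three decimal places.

β ≈ 0.031

Standardized effect: d = |μ_{treatment} − μ_{placebo}| / σ = |12.2 − 18.8| / 6.9 = 0.9565
Noncentrality parameter: δ = d·√(n/2) = 0.9565 × √(27/2) = 3.5145
One-sided α = 0.05 → critical value z_{0.05} = 1.645.
Power = Φ(δ − 1.645) = Φ(1.870) = 0.9692.
Type II error: β = 1 − power = 1 − 0.9692 = 0.0308.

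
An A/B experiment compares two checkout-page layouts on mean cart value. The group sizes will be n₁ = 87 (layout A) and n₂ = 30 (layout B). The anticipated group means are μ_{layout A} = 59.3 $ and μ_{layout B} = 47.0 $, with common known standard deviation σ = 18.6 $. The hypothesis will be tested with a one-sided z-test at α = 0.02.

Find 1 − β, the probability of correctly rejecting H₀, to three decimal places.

Standardized effect: d = |μ_{layout A} − μ_{layout B}| / σ = |59.3 − 47.0| / 18.6 = 0.6613
Noncentrality parameter: δ = d / √(1/n₁ + 1/n₂) = 0.6613 / √(1/87 + 1/30) = 3.1233
One-sided α = 0.02 → critical value z_{0.02} = 2.054.
Power = Φ(δ − 2.054) = Φ(1.070) = 0.8576.

Power ≈ 0.858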